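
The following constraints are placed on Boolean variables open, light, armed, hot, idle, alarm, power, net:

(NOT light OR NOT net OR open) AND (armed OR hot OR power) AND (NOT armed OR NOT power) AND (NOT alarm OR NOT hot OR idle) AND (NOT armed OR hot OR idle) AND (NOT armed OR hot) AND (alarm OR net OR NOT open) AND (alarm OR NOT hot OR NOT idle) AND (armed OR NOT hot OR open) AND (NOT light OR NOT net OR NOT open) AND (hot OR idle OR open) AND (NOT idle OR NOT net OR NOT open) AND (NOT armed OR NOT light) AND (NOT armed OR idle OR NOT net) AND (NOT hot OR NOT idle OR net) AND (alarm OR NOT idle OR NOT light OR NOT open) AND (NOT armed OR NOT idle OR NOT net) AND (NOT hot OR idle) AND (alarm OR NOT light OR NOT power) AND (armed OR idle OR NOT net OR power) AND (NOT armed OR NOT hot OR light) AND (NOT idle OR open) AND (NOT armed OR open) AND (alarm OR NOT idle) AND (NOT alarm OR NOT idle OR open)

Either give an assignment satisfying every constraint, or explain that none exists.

open: True, light: False, armed: False, hot: False, idle: False, alarm: False, power: True, net: True

Try open = False:
  (NOT idle OR open) forces idle = False.
  (hot OR idle OR open) forces hot = True.
  clause (NOT hot OR idle) is falsified — backtrack.
So open = True.
Set light = False.
Try armed = True:
  (NOT armed OR NOT power) forces power = False.
  (NOT armed OR hot) forces hot = True.
  clause (NOT armed OR NOT hot OR light) is falsified — backtrack.
So armed = False.
Set hot = False.
  then (armed OR hot OR power) forces power = True.
Set idle = False.
Set alarm = False.
  then (alarm OR net OR NOT open) forces net = True.
All clauses satisfied.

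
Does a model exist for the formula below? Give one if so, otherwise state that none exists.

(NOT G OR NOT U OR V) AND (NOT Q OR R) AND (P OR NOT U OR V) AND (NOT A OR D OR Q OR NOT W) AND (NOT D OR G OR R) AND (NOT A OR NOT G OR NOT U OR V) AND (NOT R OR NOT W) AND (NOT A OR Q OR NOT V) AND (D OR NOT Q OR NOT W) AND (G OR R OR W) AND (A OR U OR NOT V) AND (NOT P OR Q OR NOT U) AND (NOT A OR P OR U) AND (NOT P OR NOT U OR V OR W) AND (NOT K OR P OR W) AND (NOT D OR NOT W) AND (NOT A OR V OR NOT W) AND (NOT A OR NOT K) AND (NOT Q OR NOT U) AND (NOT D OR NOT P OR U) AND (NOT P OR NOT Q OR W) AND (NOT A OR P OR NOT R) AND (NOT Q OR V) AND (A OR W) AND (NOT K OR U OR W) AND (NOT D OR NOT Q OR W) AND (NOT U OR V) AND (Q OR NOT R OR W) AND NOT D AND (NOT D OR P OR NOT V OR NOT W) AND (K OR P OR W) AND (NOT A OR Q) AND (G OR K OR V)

Unit clause (NOT D) forces D = False.
Set V = True.
Set Q = False.
  then (NOT A OR Q OR NOT V) forces A = False.
  then (A OR U OR NOT V) forces U = True.
  then (NOT P OR Q OR NOT U) forces P = False.
  then (A OR W) forces W = True.
  then (NOT R OR NOT W) forces R = False.
Set G = True.
Set K = False.
All clauses satisfied.

D: False; V: True; Q: False; G: True; R: False; A: False; P: False; K: False; U: True; W: True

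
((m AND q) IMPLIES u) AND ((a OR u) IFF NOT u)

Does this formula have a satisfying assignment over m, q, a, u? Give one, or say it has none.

m = True, q = False, a = True, u = False

  (m AND q) IMPLIES u = True
    m AND q = False
  (a OR u) IFF NOT u = True
    a OR u = True
    NOT u = True
Both conjuncts True, so the formula holds.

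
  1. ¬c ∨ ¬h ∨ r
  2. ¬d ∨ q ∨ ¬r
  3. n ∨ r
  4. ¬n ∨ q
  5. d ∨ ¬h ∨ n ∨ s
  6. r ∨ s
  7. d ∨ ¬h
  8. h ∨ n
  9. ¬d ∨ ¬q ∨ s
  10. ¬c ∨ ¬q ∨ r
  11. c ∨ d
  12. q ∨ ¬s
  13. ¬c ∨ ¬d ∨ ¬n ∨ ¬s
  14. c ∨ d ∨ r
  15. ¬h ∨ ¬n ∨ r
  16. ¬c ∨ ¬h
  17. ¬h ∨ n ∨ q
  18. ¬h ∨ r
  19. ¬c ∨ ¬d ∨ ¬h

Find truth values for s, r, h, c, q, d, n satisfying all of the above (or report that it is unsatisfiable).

Set s = True.
  then (q ∨ ¬s) forces q = True.
Set r = False.
  then (n ∨ r) forces n = True.
  then (¬c ∨ ¬q ∨ r) forces c = False.
  then (c ∨ d) forces d = True.
  then (¬h ∨ ¬n ∨ r) forces h = False.
All clauses satisfied.

s=T, r=F, h=F, c=F, q=T, d=T, n=T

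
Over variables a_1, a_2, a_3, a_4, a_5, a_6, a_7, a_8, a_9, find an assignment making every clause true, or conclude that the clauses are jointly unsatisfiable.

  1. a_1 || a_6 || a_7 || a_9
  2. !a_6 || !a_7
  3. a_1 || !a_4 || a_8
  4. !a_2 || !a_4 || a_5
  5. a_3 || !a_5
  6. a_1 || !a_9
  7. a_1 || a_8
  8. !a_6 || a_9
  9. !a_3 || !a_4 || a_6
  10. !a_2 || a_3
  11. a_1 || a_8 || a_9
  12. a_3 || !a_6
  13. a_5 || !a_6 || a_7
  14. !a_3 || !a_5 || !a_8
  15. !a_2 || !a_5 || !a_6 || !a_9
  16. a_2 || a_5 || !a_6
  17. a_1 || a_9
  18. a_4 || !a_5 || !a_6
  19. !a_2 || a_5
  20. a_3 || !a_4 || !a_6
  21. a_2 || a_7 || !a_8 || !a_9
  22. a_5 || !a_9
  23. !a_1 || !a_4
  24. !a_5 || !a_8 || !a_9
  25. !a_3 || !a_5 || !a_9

Try a_1 = False:
  (a_1 || !a_9) forces a_9 = False.
  clause (a_1 || a_9) is falsified — backtrack.
So a_1 = True.
  then (!a_1 || !a_4) forces a_4 = False.
Set a_2 = False.
Set a_3 = False.
  then (a_3 || !a_5) forces a_5 = False.
  then (a_3 || !a_6) forces a_6 = False.
  then (a_5 || !a_9) forces a_9 = False.
Set a_7 = True.
Set a_8 = False.
All clauses satisfied.

a_1 = True, a_2 = False, a_3 = False, a_4 = False, a_5 = False, a_6 = False, a_7 = True, a_8 = False, a_9 = False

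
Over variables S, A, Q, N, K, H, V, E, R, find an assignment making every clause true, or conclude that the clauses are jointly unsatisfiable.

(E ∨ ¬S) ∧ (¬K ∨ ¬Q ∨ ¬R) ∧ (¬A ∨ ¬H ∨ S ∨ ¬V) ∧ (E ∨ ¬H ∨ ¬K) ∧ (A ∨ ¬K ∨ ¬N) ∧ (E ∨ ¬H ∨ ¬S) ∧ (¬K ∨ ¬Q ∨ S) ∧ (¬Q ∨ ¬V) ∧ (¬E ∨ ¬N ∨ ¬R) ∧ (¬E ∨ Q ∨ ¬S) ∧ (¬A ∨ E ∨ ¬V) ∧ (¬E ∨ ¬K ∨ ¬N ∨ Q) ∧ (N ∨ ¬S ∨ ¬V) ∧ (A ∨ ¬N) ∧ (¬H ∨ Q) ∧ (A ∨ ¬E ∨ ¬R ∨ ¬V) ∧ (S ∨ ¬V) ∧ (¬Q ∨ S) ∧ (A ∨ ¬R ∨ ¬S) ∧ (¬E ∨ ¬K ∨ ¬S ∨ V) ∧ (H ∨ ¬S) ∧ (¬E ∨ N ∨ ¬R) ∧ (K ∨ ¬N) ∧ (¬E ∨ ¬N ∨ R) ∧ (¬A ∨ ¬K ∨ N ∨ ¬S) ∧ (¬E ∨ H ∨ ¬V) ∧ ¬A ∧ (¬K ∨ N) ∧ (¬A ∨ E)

Unit clause (¬A) forces A = False.
In (A ∨ ¬N) only ¬N is left, so N = False.
In (¬K ∨ N) only ¬K is left, so K = False.
Set S = False.
  then (S ∨ ¬V) forces V = False.
  then (¬Q ∨ S) forces Q = False.
  then (¬H ∨ Q) forces H = False.
Set E = False.
Set R = True.
All clauses satisfied.

S=F; A=F; Q=F; N=F; K=F; H=F; V=F; E=F; R=T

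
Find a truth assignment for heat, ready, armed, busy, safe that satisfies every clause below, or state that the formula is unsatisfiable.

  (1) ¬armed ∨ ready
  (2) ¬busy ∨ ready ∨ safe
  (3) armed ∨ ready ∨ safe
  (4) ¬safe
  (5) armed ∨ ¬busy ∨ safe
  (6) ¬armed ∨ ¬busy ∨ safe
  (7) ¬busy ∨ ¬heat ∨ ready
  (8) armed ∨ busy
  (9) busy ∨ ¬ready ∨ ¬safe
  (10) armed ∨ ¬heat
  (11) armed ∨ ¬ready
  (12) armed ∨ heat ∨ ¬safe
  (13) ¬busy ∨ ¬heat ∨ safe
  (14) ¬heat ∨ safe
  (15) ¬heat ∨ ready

heat: False, ready: True, armed: True, busy: False, safe: False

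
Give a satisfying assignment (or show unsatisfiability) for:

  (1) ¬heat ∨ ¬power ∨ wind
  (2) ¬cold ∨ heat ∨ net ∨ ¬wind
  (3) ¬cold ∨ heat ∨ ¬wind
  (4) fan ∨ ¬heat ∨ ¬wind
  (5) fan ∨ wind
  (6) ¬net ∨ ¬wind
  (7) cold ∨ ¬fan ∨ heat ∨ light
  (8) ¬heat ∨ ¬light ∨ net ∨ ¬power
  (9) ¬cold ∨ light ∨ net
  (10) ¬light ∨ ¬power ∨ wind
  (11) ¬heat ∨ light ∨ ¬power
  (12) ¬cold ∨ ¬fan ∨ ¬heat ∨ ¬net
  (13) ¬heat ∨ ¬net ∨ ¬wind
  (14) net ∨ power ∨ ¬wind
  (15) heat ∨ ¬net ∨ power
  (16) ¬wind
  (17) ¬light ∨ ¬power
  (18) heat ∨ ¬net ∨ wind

light: True, wind: False, power: False, cold: True, fan: True, net: False, heat: True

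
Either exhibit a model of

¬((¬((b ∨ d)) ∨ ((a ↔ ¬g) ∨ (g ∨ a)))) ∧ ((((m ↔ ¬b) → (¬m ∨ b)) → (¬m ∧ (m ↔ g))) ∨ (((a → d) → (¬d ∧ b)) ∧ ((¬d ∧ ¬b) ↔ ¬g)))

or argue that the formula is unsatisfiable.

m = True, d = True, b = False, g = False, a = False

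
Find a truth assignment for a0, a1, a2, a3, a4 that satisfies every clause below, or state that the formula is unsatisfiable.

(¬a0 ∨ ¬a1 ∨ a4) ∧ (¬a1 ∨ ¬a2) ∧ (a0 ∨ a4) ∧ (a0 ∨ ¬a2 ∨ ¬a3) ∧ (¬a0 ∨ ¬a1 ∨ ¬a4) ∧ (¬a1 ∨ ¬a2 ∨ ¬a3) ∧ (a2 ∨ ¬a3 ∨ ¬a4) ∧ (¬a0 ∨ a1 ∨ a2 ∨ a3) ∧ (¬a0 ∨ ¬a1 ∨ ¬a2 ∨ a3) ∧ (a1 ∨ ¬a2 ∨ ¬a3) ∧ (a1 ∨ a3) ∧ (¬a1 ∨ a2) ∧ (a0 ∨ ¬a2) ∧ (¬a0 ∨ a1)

No satisfying assignment exists.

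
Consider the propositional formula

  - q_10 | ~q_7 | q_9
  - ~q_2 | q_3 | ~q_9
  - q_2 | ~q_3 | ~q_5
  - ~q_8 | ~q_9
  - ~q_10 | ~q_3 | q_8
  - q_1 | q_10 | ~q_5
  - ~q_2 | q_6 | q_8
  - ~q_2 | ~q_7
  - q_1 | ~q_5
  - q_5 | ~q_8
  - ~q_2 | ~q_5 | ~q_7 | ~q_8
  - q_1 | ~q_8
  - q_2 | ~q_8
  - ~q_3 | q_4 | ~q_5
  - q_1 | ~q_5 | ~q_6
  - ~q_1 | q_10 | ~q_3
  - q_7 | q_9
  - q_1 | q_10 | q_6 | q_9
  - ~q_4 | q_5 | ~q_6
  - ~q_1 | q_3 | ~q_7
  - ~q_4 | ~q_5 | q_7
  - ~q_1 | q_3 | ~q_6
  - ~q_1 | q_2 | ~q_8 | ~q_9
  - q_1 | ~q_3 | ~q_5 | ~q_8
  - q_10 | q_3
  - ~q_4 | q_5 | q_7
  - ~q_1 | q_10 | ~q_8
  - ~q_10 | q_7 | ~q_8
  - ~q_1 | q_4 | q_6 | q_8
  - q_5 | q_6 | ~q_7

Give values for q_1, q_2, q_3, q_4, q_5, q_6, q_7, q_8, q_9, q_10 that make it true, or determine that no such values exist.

q_1=F, q_2=F, q_3=T, q_4=F, q_5=F, q_6=T, q_7=T, q_8=F, q_9=T, q_10=F

Set q_1 = False.
  then (q_1 | ~q_5) forces q_5 = False.
  then (q_5 | ~q_8) forces q_8 = False.
Set q_2 = False.
Set q_3 = True.
  then (~q_10 | ~q_3 | q_8) forces q_10 = False.
Try q_4 = True:
  (~q_4 | q_5 | ~q_6) forces q_6 = False.
  (q_1 | q_10 | q_6 | q_9) forces q_9 = True.
  (~q_4 | q_5 | q_7) forces q_7 = True.
  clause (q_5 | q_6 | ~q_7) is falsified — backtrack.
So q_4 = False.
Set q_6 = True.
Set q_7 = True.
  then (q_10 | ~q_7 | q_9) forces q_9 = True.
All clauses satisfied.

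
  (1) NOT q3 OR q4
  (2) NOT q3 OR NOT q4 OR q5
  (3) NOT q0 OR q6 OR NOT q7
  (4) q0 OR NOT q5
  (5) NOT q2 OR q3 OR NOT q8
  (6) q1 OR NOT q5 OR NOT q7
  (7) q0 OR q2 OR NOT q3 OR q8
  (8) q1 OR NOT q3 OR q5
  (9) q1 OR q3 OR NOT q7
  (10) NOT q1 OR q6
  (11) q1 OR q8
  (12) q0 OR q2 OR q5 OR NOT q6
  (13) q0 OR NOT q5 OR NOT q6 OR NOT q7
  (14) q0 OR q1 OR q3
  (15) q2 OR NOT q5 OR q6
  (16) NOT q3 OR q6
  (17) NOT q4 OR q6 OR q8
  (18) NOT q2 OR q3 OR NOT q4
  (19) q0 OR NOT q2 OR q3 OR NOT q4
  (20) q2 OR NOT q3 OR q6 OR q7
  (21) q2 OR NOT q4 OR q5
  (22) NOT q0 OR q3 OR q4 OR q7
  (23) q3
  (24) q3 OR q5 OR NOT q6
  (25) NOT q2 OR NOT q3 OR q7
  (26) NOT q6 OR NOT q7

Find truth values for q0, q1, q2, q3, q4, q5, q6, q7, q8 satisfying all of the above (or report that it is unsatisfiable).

Unit clause (q3) forces q3 = True.
In (NOT q3 OR q4) only q4 is left, so q4 = True.
In (NOT q3 OR NOT q4 OR q5) only q5 is left, so q5 = True.
In (q0 OR NOT q5) only q0 is left, so q0 = True.
In (NOT q3 OR q6) only q6 is left, so q6 = True.
In (NOT q6 OR NOT q7) only NOT q7 is left, so q7 = False.
In (NOT q2 OR NOT q3 OR q7) only NOT q2 is left, so q2 = False.
Set q1 = False.
  then (q1 OR q8) forces q8 = True.
All clauses satisfied.

q0 = True, q1 = False, q2 = False, q3 = True, q4 = True, q5 = True, q6 = True, q7 = False, q8 = True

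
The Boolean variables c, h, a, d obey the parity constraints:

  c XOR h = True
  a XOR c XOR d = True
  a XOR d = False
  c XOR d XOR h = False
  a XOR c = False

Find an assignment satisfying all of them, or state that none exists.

c = True, h = False, a = True, d = True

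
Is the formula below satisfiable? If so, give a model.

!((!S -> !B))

B=T, S=F

  !((!S -> !B)) = True
    !S -> !B = False
      !S = True
      !B = False
The formula evaluates to True.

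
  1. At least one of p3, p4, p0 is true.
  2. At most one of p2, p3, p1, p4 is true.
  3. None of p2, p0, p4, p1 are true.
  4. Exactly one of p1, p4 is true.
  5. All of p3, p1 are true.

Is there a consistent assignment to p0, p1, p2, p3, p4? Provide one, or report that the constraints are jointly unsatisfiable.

Unsatisfiable

Case p1 = True:
  Constraint (3) is violated (p1=T) — contradiction.
Case p1 = False:
  Constraint (5) is violated (p1=F) — contradiction.
Both cases fail — unsatisfiable.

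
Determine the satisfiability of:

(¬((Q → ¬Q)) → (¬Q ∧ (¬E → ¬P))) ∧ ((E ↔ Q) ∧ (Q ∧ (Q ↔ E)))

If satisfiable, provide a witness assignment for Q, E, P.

UNSATISFIABLE

Case Q = True: the conjunct ¬((Q → ¬Q)) → (¬Q ∧ (¬E → ¬P)) becomes ¬False → (False ∧ (¬E → ¬P)) = False.
Case Q = False: the conjunct Q is False.
Both cases fail — unsatisfiable.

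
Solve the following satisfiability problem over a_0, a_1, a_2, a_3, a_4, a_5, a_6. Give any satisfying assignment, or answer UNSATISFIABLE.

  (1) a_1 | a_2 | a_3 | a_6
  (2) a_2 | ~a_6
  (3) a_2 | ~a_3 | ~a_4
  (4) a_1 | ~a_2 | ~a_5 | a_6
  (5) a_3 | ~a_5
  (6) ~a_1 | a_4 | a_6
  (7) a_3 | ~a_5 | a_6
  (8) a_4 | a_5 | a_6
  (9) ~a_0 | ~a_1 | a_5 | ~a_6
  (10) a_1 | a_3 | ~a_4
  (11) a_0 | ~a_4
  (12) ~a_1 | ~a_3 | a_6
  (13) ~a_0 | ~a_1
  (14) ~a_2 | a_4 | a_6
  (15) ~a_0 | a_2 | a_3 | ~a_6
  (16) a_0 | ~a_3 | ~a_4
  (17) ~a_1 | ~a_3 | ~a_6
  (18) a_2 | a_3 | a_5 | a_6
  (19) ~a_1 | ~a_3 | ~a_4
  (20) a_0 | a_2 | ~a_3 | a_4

a_0: True, a_1: False, a_2: True, a_3: True, a_4: False, a_5: False, a_6: True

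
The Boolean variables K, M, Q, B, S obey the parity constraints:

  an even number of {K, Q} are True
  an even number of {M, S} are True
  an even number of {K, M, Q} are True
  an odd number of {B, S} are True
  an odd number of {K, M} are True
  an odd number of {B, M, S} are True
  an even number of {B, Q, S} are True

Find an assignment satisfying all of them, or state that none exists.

K = True, M = False, Q = True, B = True, S = False

{K, Q}: 2 true → even ✓
{M, S}: 0 true → even ✓
{K, M, Q}: 2 true → even ✓
{B, S}: 1 true → odd ✓
{K, M}: 1 true → odd ✓
{B, M, S}: 1 true → odd ✓
{B, Q, S}: 2 true → even ✓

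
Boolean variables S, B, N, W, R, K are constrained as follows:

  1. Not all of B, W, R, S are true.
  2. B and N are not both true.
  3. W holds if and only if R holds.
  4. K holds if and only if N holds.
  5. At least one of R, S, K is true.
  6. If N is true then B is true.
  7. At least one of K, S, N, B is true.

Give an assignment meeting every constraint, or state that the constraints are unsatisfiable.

S = True, B = False, N = False, W = False, R = False, K = False

  (1) {B, W, R, S}: 1/4 true — not all ✓
  (2) B=F, N=F — not both ✓
  (3) W=F, R=F — same ✓
  (4) K=F, N=F — same ✓
  (5) {R, S, K}: 1 true — at least one ✓
  (6) N=F ⇒ B: vacuous ✓
  (7) {K, S, N, B}: 1 true — at least one ✓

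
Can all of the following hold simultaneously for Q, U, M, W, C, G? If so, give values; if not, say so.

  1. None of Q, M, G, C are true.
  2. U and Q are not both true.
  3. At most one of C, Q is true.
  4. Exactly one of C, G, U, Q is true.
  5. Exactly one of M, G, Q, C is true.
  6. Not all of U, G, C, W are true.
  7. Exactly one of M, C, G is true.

No satisfying assignment exists.

Case Q = True:
  Constraint (1) is violated (Q=T) — contradiction.
Case Q = False:
  (1) forces M = False.
  (1) forces G = False.
  (1) forces C = False.
  Constraint (5) is violated (M=F, G=F, Q=F, C=F) — contradiction.
Both cases fail — unsatisfiable.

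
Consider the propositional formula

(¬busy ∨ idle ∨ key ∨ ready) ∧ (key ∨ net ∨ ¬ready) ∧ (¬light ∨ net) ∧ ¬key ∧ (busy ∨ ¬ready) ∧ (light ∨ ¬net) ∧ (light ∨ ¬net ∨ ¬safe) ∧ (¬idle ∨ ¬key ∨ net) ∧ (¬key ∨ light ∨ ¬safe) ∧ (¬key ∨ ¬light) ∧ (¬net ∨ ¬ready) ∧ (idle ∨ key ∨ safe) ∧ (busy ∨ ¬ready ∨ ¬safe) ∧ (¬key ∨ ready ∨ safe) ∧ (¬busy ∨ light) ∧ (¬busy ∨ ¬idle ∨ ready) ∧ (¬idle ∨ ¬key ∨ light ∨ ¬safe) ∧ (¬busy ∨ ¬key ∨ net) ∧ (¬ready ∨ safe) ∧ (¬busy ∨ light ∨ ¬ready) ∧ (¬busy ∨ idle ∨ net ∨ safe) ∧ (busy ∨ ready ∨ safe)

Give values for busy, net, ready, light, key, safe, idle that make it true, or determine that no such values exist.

busy: False, net: True, ready: False, light: True, key: False, safe: True, idle: False

Unit clause (¬key) forces key = False.
Try busy = True:
  (¬busy ∨ light) forces light = True.
  (¬light ∨ net) forces net = True.
  (¬net ∨ ¬ready) forces ready = False.
  (¬busy ∨ idle ∨ key ∨ ready) forces idle = True.
  clause (¬busy ∨ ¬idle ∨ ready) is falsified — backtrack.
So busy = False.
  then (busy ∨ ¬ready) forces ready = False.
  then (busy ∨ ready ∨ safe) forces safe = True.
Set net = True.
  then (light ∨ ¬net) forces light = True.
Set idle = False.
All clauses satisfied.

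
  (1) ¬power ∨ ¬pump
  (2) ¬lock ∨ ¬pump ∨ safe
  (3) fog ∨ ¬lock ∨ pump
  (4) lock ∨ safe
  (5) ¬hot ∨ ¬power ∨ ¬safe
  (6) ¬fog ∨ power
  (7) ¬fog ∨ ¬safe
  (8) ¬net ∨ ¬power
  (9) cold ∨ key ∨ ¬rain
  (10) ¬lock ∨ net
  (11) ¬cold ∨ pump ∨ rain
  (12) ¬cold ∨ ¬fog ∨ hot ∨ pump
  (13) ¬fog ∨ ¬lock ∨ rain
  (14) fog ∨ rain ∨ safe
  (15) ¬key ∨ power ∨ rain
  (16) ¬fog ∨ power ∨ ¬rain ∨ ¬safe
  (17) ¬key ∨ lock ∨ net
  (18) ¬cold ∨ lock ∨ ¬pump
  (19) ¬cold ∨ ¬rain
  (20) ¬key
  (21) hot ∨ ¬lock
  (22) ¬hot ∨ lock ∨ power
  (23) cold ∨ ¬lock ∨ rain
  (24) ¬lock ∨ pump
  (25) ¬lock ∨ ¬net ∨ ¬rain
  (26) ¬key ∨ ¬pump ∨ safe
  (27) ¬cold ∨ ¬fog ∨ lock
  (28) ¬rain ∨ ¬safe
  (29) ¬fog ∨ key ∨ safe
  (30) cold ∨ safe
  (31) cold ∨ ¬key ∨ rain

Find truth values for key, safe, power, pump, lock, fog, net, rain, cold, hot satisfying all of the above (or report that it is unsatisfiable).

Unit clause (¬key) forces key = False.
Try safe = False:
  (lock ∨ safe) forces lock = True.
  (¬lock ∨ ¬pump ∨ safe) forces pump = False.
  clause (¬lock ∨ pump) is falsified — backtrack.
So safe = True.
  then (¬fog ∨ ¬safe) forces fog = False.
  then (¬rain ∨ ¬safe) forces rain = False.
Set power = False.
Set pump = False.
  then (fog ∨ ¬lock ∨ pump) forces lock = False.
  then (¬cold ∨ pump ∨ rain) forces cold = False.
  then (¬hot ∨ lock ∨ power) forces hot = False.
Set net = False.
All clauses satisfied.

key: False, safe: True, power: False, pump: False, lock: False, fog: False, net: False, rain: False, cold: False, hot: False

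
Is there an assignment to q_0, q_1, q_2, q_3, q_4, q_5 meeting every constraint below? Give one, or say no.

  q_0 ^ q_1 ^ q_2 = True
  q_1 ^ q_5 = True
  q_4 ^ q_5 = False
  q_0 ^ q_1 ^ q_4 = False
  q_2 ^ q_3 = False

q_0: True; q_1: True; q_2: True; q_3: True; q_4: False; q_5: False

q_0 ^ q_1 ^ q_2 = T ^ T ^ T = True ✓
q_1 ^ q_5 = T ^ F = True ✓
q_4 ^ q_5 = F ^ F = False ✓
q_0 ^ q_1 ^ q_4 = T ^ T ^ F = False ✓
q_2 ^ q_3 = T ^ T = False ✓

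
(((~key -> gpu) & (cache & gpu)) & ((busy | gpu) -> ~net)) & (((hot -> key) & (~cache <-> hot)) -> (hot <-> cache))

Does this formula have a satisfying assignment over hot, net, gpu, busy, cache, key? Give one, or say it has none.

hot = True; net = False; gpu = True; busy = False; cache = True; key = True

  ((~key -> gpu) & (cache & gpu)) & ((busy | gpu) -> ~net) = True
    (~key -> gpu) & (cache & gpu) = True
      ~key -> gpu = True
        ~key = False
      cache & gpu = True
    (busy | gpu) -> ~net = True
      busy | gpu = True
      ~net = True
  ((hot -> key) & (~cache <-> hot)) -> (hot <-> cache) = True
    (hot -> key) & (~cache <-> hot) = False
      hot -> key = True
      ~cache <-> hot = False
        ~cache = False
    hot <-> cache = True
Both conjuncts True, so the formula holds.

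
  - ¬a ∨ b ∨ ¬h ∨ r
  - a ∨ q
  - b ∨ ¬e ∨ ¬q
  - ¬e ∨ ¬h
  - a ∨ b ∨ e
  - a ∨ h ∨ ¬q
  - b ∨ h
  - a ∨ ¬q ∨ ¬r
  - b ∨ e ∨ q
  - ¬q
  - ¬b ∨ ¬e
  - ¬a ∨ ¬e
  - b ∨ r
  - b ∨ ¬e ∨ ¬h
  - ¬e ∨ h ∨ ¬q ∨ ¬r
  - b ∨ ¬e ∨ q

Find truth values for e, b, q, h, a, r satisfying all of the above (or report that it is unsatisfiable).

Unit clause (¬q) forces q = False.
In (a ∨ q) only a is left, so a = True.
In (¬a ∨ ¬e) only ¬e is left, so e = False.
In (b ∨ e ∨ q) only b is left, so b = True.
Set h = True.
Set r = False.
All clauses satisfied.

e=F, b=T, q=F, h=T, a=T, r=F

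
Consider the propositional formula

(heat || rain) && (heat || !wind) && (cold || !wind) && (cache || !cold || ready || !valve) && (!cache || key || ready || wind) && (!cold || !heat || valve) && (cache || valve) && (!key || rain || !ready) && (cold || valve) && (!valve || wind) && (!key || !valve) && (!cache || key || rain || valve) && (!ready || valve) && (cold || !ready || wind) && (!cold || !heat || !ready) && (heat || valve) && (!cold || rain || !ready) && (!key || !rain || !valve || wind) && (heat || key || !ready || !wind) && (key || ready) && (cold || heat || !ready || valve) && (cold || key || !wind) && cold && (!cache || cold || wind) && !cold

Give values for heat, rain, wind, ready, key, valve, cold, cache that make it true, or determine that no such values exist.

The formula is unsatisfiable.

Case cold = True:
  Clause (!cold) is falsified — contradiction.
Case cold = False:
  Clause (cold) is falsified — contradiction.
Both cases fail, so the formula is unsatisfiable.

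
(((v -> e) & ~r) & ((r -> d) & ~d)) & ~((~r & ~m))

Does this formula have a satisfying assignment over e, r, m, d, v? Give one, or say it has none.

e = True, r = False, m = True, d = False, v = False

  ((v -> e) & ~r) & ((r -> d) & ~d) = True
    (v -> e) & ~r = True
      v -> e = True
      ~r = True
    (r -> d) & ~d = True
      r -> d = True
      ~d = True
  ~((~r & ~m)) = True
    ~r & ~m = False
      ~r = True
      ~m = False
Both conjuncts True, so the formula holds.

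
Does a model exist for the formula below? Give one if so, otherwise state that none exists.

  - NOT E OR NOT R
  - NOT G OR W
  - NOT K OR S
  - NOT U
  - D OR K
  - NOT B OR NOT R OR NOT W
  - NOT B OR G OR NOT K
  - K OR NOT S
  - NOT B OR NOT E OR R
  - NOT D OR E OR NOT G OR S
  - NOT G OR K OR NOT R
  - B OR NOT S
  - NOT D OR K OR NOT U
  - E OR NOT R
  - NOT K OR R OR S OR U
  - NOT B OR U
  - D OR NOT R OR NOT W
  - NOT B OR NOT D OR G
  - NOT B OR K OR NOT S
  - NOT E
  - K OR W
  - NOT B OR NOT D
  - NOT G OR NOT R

Unit clause (NOT U) forces U = False.
In (NOT B OR U) only NOT B is left, so B = False.
Unit clause (NOT E) forces E = False.
In (B OR NOT S) only NOT S is left, so S = False.
In (E OR NOT R) only NOT R is left, so R = False.
In (NOT K OR R OR S OR U) only NOT K is left, so K = False.
In (K OR W) only W is left, so W = True.
In (D OR K) only D is left, so D = True.
In (NOT D OR E OR NOT G OR S) only NOT G is left, so G = False.
All clauses satisfied.

E: False; R: False; G: False; K: False; B: False; W: True; D: True; U: False; S: False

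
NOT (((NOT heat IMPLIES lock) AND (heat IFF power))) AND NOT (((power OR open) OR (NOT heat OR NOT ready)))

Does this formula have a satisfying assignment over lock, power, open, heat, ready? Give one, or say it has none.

lock = False; power = False; open = False; heat = True; ready = True

  NOT (((NOT heat IMPLIES lock) AND (heat IFF power))) = True
    (NOT heat IMPLIES lock) AND (heat IFF power) = False
      NOT heat IMPLIES lock = True
        NOT heat = False
      heat IFF power = False
  NOT (((power OR open) OR (NOT heat OR NOT ready))) = True
    (power OR open) OR (NOT heat OR NOT ready) = False
      power OR open = False
      NOT heat OR NOT ready = False
        NOT heat = False
        NOT ready = False
Both conjuncts True, so the formula holds.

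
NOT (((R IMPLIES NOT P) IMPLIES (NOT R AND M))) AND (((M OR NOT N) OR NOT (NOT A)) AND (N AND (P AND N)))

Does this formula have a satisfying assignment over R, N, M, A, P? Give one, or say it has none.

R: False; N: True; M: False; A: True; P: True

  NOT (((R IMPLIES NOT P) IMPLIES (NOT R AND M))) = True
    (R IMPLIES NOT P) IMPLIES (NOT R AND M) = False
      R IMPLIES NOT P = True
        NOT P = False
      NOT R AND M = False
        NOT R = True
  ((M OR NOT N) OR NOT (NOT A)) AND (N AND (P AND N)) = True
    (M OR NOT N) OR NOT (NOT A) = True
      M OR NOT N = False
        NOT N = False
      NOT (NOT A) = True
        NOT A = False
    N AND (P AND N) = True
      P AND N = True
Both conjuncts True, so the formula holds.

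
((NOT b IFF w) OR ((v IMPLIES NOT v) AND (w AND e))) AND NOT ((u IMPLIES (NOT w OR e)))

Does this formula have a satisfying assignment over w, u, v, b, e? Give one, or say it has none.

w = True, u = True, v = True, b = False, e = False

  (NOT b IFF w) OR ((v IMPLIES NOT v) AND (w AND e)) = True
    NOT b IFF w = True
      NOT b = True
    (v IMPLIES NOT v) AND (w AND e) = False
      v IMPLIES NOT v = False
        NOT v = False
      w AND e = False
  NOT ((u IMPLIES (NOT w OR e))) = True
    u IMPLIES (NOT w OR e) = False
      NOT w OR e = False
        NOT w = False
Both conjuncts True, so the formula holds.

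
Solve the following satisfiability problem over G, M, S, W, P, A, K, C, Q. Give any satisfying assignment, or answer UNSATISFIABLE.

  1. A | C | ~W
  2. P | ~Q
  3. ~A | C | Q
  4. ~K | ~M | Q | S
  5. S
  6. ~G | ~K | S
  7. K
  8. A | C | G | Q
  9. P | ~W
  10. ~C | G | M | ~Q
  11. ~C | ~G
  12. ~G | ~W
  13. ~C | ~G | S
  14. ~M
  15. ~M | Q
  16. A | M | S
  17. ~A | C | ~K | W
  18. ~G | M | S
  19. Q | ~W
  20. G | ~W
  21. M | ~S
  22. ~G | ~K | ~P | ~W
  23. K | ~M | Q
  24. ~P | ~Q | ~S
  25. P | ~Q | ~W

No satisfying assignment exists.

Case M = True:
  Clause (~M) is falsified — contradiction.
Case M = False:
  (S) forces S = True.
  Clause (M | ~S) is falsified — contradiction.
Both cases fail, so the formula is unsatisfiable.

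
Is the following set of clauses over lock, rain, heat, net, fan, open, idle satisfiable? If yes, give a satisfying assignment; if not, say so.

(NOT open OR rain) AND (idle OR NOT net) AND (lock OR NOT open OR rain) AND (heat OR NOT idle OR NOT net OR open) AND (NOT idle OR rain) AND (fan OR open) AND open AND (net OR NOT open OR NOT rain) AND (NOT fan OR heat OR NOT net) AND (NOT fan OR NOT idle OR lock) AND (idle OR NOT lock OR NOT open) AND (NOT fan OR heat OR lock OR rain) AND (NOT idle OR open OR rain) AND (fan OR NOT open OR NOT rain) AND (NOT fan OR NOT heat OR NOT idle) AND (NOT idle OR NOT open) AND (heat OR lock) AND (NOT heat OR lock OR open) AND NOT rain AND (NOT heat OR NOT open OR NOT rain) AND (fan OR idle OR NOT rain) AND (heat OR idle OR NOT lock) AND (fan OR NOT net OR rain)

The formula is unsatisfiable.

Case rain = True:
  Clause (NOT rain) is falsified — contradiction.
Case rain = False:
  (NOT open OR rain) forces open = False.
  Clause (open) is falsified — contradiction.
Both cases fail, so the formula is unsatisfiable.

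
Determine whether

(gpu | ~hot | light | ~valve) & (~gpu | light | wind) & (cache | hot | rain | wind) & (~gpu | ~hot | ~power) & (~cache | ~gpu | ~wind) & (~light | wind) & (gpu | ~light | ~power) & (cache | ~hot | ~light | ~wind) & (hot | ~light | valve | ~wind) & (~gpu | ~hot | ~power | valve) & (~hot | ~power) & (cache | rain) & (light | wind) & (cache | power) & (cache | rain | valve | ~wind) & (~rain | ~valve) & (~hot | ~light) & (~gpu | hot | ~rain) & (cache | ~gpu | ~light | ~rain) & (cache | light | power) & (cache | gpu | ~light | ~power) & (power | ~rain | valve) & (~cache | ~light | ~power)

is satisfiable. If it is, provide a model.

rain: False; power: True; gpu: False; hot: False; light: False; valve: False; cache: True; wind: True

Set rain = False.
  then (cache | rain) forces cache = True.
Set power = True.
  then (~hot | ~power) forces hot = False.
  then (~cache | ~light | ~power) forces light = False.
  then (light | wind) forces wind = True.
  then (~cache | ~gpu | ~wind) forces gpu = False.
Set valve = False.
All clauses satisfied.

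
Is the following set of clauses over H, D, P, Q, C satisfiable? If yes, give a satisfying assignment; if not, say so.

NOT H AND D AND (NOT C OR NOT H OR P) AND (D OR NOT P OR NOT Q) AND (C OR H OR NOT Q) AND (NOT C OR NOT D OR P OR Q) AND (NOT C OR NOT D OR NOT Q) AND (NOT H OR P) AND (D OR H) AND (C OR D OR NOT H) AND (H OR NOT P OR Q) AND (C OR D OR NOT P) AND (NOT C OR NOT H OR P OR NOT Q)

Unit clause (NOT H) forces H = False.
Unit clause (D) forces D = True.
Try P = True:
  (H OR NOT P OR Q) forces Q = True.
  (C OR H OR NOT Q) forces C = True.
  clause (NOT C OR NOT D OR NOT Q) is falsified — backtrack.
So P = False.
Set Q = False.
  then (NOT C OR NOT D OR P OR Q) forces C = False.
All clauses satisfied.

H = False, D = True, P = False, Q = False, C = False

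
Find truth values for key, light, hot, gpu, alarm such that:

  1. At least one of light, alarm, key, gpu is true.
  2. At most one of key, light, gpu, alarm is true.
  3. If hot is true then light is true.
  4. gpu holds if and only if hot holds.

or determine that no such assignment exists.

key=F, light=F, hot=F, gpu=F, alarm=T

  (1) {light, alarm, key, gpu}: 1 true — at least one ✓
  (2) {key, light, gpu, alarm}: 1 true — at most one ✓
  (3) hot=F ⇒ light: vacuous ✓
  (4) gpu=F, hot=F — same ✓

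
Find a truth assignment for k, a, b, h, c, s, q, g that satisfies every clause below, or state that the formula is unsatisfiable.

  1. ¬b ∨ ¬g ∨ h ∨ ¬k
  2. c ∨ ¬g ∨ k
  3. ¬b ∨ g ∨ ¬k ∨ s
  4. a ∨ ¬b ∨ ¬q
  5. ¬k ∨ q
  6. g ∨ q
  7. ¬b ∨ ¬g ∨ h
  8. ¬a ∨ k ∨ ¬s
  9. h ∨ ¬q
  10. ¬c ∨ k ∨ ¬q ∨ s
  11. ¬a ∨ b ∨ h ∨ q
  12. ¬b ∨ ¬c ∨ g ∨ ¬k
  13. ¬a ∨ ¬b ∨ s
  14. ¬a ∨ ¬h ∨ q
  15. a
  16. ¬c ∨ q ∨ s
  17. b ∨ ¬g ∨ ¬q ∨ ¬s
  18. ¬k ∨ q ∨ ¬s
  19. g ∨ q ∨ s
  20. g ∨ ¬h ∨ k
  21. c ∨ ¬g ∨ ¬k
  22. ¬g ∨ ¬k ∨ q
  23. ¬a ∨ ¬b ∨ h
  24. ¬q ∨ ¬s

Unit clause (a) forces a = True.
Set k = True.
  then (¬k ∨ q) forces q = True.
  then (h ∨ ¬q) forces h = True.
  then (¬q ∨ ¬s) forces s = False.
  then (¬a ∨ ¬b ∨ s) forces b = False.
Set c = False.
  then (c ∨ ¬g ∨ ¬k) forces g = False.
All clauses satisfied.

k = True, a = True, b = False, h = True, c = False, s = False, q = True, g = False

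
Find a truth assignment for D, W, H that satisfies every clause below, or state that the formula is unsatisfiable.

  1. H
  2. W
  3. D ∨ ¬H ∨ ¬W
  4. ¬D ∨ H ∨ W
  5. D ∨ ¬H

D: True, W: True, H: True

Unit clause (H) forces H = True.
Unit clause (W) forces W = True.
In (D ∨ ¬H ∨ ¬W) only D is left, so D = True.
Check each clause:
  (H): H holds.
  (W): W holds.
  (D ∨ ¬H ∨ ¬W): D holds.
  (¬D ∨ H ∨ W): H holds.
  (D ∨ ¬H): D holds.
All clauses satisfied.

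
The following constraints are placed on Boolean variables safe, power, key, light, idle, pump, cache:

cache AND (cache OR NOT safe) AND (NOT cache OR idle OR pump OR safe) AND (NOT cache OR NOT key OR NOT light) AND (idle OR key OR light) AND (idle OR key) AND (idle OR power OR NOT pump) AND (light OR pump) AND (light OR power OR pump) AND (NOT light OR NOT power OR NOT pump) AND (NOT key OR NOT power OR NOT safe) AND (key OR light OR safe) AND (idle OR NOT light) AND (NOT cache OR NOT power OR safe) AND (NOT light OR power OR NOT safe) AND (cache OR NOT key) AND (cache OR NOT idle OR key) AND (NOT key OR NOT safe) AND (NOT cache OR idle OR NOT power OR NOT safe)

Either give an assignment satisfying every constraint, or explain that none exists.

Unit clause (cache) forces cache = True.
Set safe = False.
  then (NOT cache OR NOT power OR safe) forces power = False.
Set key = True.
  then (NOT cache OR NOT key OR NOT light) forces light = False.
  then (light OR pump) forces pump = True.
  then (idle OR power OR NOT pump) forces idle = True.
All clauses satisfied.

safe = False, power = False, key = True, light = False, idle = True, pump = True, cache = True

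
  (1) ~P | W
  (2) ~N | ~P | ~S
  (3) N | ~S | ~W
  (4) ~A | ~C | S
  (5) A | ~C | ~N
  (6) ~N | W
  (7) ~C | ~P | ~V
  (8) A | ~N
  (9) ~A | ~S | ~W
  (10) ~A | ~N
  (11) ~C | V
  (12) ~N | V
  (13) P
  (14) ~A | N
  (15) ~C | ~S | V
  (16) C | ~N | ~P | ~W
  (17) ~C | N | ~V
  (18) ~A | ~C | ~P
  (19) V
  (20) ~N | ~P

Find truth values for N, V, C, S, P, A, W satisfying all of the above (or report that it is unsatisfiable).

Unit clause (P) forces P = True.
Unit clause (V) forces V = True.
In (~N | ~P) only ~N is left, so N = False.
In (~P | W) only W is left, so W = True.
In (N | ~S | ~W) only ~S is left, so S = False.
In (~C | ~P | ~V) only ~C is left, so C = False.
In (~A | N) only ~A is left, so A = False.
All clauses satisfied.

N=F; V=T; C=F; S=F; P=T; A=F; W=T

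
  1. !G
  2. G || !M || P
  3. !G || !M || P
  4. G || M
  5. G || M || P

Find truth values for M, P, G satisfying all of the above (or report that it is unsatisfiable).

M: True, P: True, G: False

Unit clause (!G) forces G = False.
In (G || M) only M is left, so M = True.
In (G || !M || P) only P is left, so P = True.
Check each clause:
  (!G): !G holds.
  (G || !M || P): P holds.
  (!G || !M || P): !G holds.
  (G || M): M holds.
  (G || M || P): M holds.
All clauses satisfied.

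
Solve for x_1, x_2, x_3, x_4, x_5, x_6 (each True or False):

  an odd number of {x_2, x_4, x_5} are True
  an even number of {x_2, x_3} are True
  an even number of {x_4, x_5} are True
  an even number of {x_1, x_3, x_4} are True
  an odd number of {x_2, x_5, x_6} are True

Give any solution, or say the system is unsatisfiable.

x_1 = True, x_2 = True, x_3 = True, x_4 = False, x_5 = False, x_6 = False

{x_2, x_4, x_5}: 1 true → odd ✓
{x_2, x_3}: 2 true → even ✓
{x_4, x_5}: 0 true → even ✓
{x_1, x_3, x_4}: 2 true → even ✓
{x_2, x_5, x_6}: 1 true → odd ✓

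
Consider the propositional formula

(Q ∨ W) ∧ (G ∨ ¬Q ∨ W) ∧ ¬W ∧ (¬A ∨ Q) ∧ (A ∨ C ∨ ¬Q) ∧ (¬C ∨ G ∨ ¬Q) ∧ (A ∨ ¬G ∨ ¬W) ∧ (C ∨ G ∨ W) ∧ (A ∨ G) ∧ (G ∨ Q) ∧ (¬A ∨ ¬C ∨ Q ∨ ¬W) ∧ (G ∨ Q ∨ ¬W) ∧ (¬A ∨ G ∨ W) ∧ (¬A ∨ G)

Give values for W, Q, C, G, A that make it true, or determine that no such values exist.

W=F, Q=T, C=F, G=T, A=T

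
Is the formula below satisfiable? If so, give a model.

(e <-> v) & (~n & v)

n = False, v = True, e = True

  e <-> v = True
  ~n & v = True
    ~n = True
Both conjuncts True, so the formula holds.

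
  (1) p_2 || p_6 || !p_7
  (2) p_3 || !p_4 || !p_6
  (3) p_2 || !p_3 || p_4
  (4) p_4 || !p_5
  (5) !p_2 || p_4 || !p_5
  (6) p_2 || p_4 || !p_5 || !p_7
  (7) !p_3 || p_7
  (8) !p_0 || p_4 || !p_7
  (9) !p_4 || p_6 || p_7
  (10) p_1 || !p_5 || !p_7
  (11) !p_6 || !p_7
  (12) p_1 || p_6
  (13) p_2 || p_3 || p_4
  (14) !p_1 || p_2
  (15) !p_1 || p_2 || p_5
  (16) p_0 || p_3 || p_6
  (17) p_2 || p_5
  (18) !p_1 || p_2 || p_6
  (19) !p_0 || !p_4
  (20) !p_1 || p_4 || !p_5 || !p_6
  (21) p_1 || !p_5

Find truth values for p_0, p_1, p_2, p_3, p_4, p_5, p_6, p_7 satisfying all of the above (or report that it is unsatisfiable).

p_0=F; p_1=T; p_2=T; p_3=T; p_4=T; p_5=F; p_6=F; p_7=T

Set p_0 = False.
Set p_1 = True.
  then (!p_1 || p_2) forces p_2 = True.
Set p_3 = True.
  then (!p_3 || p_7) forces p_7 = True.
  then (!p_6 || !p_7) forces p_6 = False.
Set p_4 = True.
Set p_5 = False.
All clauses satisfied.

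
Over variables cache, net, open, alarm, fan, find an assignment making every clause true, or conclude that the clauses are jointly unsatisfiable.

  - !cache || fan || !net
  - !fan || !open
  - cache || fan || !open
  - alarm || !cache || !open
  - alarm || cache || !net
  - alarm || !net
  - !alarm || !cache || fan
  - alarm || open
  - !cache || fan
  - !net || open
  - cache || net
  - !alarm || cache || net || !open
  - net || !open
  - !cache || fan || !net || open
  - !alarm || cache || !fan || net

Set cache = True.
  then (!cache || fan) forces fan = True.
  then (!fan || !open) forces open = False.
  then (alarm || open) forces alarm = True.
  then (!net || open) forces net = False.
All clauses satisfied.

cache = True; net = False; open = False; alarm = True; fan = True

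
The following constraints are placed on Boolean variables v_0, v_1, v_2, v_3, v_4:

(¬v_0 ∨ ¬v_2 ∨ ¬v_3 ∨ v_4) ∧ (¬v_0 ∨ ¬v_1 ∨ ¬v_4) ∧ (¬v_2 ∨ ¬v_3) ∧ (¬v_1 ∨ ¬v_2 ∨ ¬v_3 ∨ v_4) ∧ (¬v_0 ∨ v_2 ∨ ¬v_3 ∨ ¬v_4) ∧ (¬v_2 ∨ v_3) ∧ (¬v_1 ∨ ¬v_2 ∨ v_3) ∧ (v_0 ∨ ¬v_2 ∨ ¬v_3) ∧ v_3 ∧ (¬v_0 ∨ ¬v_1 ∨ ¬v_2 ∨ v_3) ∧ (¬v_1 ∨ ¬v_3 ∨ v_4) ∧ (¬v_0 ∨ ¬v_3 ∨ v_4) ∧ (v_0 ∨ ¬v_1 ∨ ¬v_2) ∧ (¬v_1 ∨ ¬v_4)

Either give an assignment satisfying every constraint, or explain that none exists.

v_0 = False; v_1 = False; v_2 = False; v_3 = True; v_4 = True

Unit clause (v_3) forces v_3 = True.
In (¬v_2 ∨ ¬v_3) only ¬v_2 is left, so v_2 = False.
Try v_0 = True:
  (¬v_0 ∨ v_2 ∨ ¬v_3 ∨ ¬v_4) forces v_4 = False.
  clause (¬v_0 ∨ ¬v_3 ∨ v_4) is falsified — backtrack.
So v_0 = False.
Set v_1 = False.
Set v_4 = True.
All clauses satisfied.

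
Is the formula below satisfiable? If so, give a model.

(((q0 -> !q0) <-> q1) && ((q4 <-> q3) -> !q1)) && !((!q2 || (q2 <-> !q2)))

q0: False; q1: True; q2: True; q3: True; q4: False

  ((q0 -> !q0) <-> q1) && ((q4 <-> q3) -> !q1) = True
    (q0 -> !q0) <-> q1 = True
      q0 -> !q0 = True
        !q0 = True
    (q4 <-> q3) -> !q1 = True
      q4 <-> q3 = False
      !q1 = False
  !((!q2 || (q2 <-> !q2))) = True
    !q2 || (q2 <-> !q2) = False
      !q2 = False
      q2 <-> !q2 = False
        !q2 = False
Both conjuncts True, so the formula holds.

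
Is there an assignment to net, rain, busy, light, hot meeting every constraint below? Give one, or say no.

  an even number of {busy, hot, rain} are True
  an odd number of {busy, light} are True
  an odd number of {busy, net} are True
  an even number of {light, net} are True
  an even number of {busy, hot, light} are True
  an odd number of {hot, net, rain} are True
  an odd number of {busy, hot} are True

net=T; rain=T; busy=F; light=T; hot=T

{busy, hot, rain}: 2 true → even ✓
{busy, light}: 1 true → odd ✓
{busy, net}: 1 true → odd ✓
{light, net}: 2 true → even ✓
{busy, hot, light}: 2 true → even ✓
{hot, net, rain}: 3 true → odd ✓
{busy, hot}: 1 true → odd ✓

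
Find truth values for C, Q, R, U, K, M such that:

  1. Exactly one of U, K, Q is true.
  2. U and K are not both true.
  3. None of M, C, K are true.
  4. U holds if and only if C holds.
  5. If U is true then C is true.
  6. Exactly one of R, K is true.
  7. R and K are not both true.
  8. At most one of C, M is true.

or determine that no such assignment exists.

C = False, Q = True, R = True, U = False, K = False, M = False

  (1) {U, K, Q}: 1 true — exactly one ✓
  (2) U=F, K=F — not both ✓
  (3) {M, C, K}: 0 true — none ✓
  (4) U=F, C=F — same ✓
  (5) U=F ⇒ C: vacuous ✓
  (6) {R, K}: 1 true — exactly one ✓
  (7) R=T, K=F — not both ✓
  (8) {C, M}: 0 true — at most one ✓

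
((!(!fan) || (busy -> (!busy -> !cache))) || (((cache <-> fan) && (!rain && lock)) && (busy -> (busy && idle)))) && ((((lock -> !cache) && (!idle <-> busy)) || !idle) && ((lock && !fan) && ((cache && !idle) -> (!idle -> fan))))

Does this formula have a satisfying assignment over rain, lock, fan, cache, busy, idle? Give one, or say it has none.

rain=F, lock=T, fan=F, cache=F, busy=F, idle=F

  (!(!fan) || (busy -> (!busy -> !cache))) || (((cache <-> fan) && (!rain && lock)) && (busy -> (busy && idle))) = True
    !(!fan) || (busy -> (!busy -> !cache)) = True
      !(!fan) = False
        !fan = True
      busy -> (!busy -> !cache) = True
        !busy -> !cache = True
          !busy = True
          !cache = True
    ((cache <-> fan) && (!rain && lock)) && (busy -> (busy && idle)) = True
      (cache <-> fan) && (!rain && lock) = True
        cache <-> fan = True
        !rain && lock = True
          !rain = True
      busy -> (busy && idle) = True
        busy && idle = False
  (((lock -> !cache) && (!idle <-> busy)) || !idle) && ((lock && !fan) && ((cache && !idle) -> (!idle -> fan))) = True
    ((lock -> !cache) && (!idle <-> busy)) || !idle = True
      (lock -> !cache) && (!idle <-> busy) = False
        lock -> !cache = True
          !cache = True
        !idle <-> busy = False
          !idle = True
      !idle = True
    (lock && !fan) && ((cache && !idle) -> (!idle -> fan)) = True
      lock && !fan = True
        !fan = True
      (cache && !idle) -> (!idle -> fan) = True
        cache && !idle = False
          !idle = True
        !idle -> fan = False
          !idle = True
Both conjuncts True, so the formula holds.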